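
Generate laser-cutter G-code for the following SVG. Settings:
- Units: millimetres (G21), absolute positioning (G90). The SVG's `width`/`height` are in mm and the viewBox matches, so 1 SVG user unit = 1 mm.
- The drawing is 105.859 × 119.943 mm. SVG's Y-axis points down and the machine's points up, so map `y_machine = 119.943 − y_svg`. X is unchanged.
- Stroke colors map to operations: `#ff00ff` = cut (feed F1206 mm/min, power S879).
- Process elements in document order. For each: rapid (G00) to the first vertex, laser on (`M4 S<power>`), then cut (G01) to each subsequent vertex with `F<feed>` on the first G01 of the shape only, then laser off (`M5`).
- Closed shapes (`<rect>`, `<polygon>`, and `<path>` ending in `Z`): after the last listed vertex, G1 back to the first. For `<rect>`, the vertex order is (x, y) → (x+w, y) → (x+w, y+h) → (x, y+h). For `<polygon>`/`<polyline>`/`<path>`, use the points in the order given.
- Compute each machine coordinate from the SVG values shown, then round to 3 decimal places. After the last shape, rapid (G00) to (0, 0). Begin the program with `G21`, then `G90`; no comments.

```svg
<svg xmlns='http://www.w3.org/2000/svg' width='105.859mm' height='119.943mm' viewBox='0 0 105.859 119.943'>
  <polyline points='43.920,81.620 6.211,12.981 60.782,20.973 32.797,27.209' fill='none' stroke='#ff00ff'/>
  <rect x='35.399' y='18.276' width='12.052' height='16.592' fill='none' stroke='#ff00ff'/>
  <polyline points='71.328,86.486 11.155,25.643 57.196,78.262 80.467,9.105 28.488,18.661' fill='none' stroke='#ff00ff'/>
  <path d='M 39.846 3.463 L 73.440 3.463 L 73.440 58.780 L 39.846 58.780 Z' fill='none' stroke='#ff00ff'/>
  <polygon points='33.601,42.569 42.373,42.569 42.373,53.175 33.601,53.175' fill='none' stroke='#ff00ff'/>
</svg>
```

G21
G90
G00 X43.920 Y38.323
M4 S879
G01 X6.211 Y106.962 F1206
G01 X60.782 Y98.970
G01 X32.797 Y92.734
M5
G00 X35.399 Y101.667
M4 S879
G01 X47.451 Y101.667 F1206
G01 X47.451 Y85.075
G01 X35.399 Y85.075
G01 X35.399 Y101.667
M5
G00 X71.328 Y33.457
M4 S879
G01 X11.155 Y94.300 F1206
G01 X57.196 Y41.681
G01 X80.467 Y110.838
G01 X28.488 Y101.282
M5
G00 X39.846 Y116.480
M4 S879
G01 X73.440 Y116.480 F1206
G01 X73.440 Y61.163
G01 X39.846 Y61.163
G01 X39.846 Y116.480
M5
G00 X33.601 Y77.374
M4 S879
G01 X42.373 Y77.374 F1206
G01 X42.373 Y66.768
G01 X33.601 Y66.768
G01 X33.601 Y77.374
M5
G00 X0.000 Y0.000

viewBox `0 0 105.859 119.943` with mm width/height → 1 unit = 1 mm. Flip: y_m = 119.943 − y_svg.

**Shape 1** — `<polyline>` open polyline, stroke `#ff00ff` → cut (S879, F1206). Machine vertices: (43.920,38.323) → (6.211,106.962) → (60.782,98.970) → (32.797,92.734). Open path.

**Shape 2** — `<rect>` rectangle, stroke `#ff00ff` → cut (S879, F1206). Machine vertices: (35.399,101.667) → (47.451,101.667) → (47.451,85.075) → (35.399,85.075) → (35.399,101.667). Closed: final G1 returns to the first vertex.

**Shape 3** — `<polyline>` open polyline, stroke `#ff00ff` → cut (S879, F1206). Machine vertices: (71.328,33.457) → (11.155,94.300) → (57.196,41.681) → (80.467,110.838) → (28.488,101.282). Open path.

**Shape 4** — `<path>` rectangle, stroke `#ff00ff` → cut (S879, F1206). Machine vertices: (39.846,116.480) → (73.440,116.480) → (73.440,61.163) → (39.846,61.163) → (39.846,116.480). Closed: final G1 returns to the first vertex.

**Shape 5** — `<polygon>` rectangle, stroke `#ff00ff` → cut (S879, F1206). Machine vertices: (33.601,77.374) → (42.373,77.374) → (42.373,66.768) → (33.601,66.768) → (33.601,77.374). Closed: final G1 returns to the first vertex.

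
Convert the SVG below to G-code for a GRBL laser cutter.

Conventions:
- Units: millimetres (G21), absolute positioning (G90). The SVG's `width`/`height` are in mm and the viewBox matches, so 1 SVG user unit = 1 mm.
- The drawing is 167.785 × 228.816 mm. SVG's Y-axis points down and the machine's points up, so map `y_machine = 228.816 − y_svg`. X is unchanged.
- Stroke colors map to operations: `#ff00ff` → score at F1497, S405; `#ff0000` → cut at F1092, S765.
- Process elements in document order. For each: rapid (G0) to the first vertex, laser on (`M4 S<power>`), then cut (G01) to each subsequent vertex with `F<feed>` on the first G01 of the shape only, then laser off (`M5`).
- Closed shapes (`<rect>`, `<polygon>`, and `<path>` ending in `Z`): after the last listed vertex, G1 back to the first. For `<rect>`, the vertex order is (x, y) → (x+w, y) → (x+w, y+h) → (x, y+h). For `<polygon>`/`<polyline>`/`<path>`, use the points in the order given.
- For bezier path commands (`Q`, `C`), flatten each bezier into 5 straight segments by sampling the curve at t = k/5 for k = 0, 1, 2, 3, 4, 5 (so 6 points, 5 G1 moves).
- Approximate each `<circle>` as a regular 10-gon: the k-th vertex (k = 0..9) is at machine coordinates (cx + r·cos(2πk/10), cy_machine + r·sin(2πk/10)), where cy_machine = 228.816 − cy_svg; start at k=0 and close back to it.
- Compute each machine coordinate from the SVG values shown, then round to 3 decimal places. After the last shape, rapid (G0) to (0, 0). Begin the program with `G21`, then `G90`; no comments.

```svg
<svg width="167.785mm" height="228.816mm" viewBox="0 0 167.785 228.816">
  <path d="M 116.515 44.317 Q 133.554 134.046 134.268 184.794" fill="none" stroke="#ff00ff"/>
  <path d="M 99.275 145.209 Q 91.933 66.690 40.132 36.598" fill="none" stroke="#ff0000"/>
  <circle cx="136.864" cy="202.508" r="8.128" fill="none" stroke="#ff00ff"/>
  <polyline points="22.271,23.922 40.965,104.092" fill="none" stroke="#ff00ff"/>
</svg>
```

G21
G90
G0 X116.515 Y184.499
M4 S405
G01 X122.678 Y150.167 F1497
G01 X127.534 Y118.953
G01 X131.085 Y90.857
G01 X133.329 Y65.880
G01 X134.268 Y44.022
M5
G0 X99.275 Y83.607
M4 S765
G01 X94.560 Y113.078 F1092
G01 X86.288 Y138.674
G01 X74.459 Y160.396
G01 X59.074 Y178.244
G01 X40.132 Y192.218
M5
G0 X144.992 Y26.308
M4 S405
G01 X143.440 Y31.086 F1497
G01 X139.376 Y34.038
G01 X134.352 Y34.038
G01 X130.288 Y31.086
G01 X128.736 Y26.308
G01 X130.288 Y21.530
G01 X134.352 Y18.578
G01 X139.376 Y18.578
G01 X143.440 Y21.530
G01 X144.992 Y26.308
M5
G0 X22.271 Y204.894
M4 S405
G01 X40.965 Y124.724 F1497
M5
G0 X0.000 Y0.000

Since the viewBox matches the mm dimensions, user units are millimetres directly. The only transform is the Y-flip y_m = 228.816 − y_svg.

Shape 1 is a quadratic bezier drawn with `<path>`. Its stroke #ff00ff means score at S405, F1497. After flipping Y the toolpath is (116.515,184.499) → (122.678,150.167) → (127.534,118.953) → (131.085,90.857) → (133.329,65.880) → (134.268,44.022).

Shape 2 is a quadratic bezier drawn with `<path>`. Its stroke #ff0000 means cut at S765, F1092. After flipping Y the toolpath is (99.275,83.607) → (94.560,113.078) → (86.288,138.674) → (74.459,160.396) → (59.074,178.244) → (40.132,192.218).

Shape 3 is a circle drawn with `<circle>`. Its stroke #ff00ff means score at S405, F1497. After flipping Y the toolpath is (144.992,26.308) → (143.440,31.086) → (139.376,34.038) → (134.352,34.038) → (130.288,31.086) → (128.736,26.308) → (130.288,21.530) → (134.352,18.578) → (139.376,18.578) → (143.440,21.530) → (144.992,26.308), returning to the start.

Shape 4 is a line segment drawn with `<polyline>`. Its stroke #ff00ff means score at S405, F1497. After flipping Y the toolpath is (22.271,204.894) → (40.965,124.724).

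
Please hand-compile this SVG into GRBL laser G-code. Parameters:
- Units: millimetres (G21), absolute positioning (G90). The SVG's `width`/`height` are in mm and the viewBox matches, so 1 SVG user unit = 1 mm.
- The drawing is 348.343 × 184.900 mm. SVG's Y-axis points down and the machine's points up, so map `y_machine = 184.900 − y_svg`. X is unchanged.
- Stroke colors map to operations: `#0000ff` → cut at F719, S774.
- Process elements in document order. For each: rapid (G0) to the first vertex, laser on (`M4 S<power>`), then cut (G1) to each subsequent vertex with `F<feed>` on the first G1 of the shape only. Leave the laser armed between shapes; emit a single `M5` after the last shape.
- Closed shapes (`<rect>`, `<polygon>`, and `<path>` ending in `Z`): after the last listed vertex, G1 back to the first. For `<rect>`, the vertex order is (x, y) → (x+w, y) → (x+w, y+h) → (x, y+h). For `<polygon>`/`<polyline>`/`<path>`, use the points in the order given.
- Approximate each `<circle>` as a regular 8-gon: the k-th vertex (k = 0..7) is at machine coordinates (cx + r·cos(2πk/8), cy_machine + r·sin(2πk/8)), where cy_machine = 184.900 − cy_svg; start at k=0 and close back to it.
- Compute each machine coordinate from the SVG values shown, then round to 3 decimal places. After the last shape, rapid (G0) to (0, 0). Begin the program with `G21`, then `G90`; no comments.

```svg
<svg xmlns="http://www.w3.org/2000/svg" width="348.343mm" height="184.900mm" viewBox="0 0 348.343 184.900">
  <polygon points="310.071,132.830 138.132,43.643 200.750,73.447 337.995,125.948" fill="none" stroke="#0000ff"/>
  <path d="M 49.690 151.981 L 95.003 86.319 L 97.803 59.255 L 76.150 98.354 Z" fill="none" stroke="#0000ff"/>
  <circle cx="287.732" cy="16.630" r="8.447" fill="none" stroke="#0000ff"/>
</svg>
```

viewBox `0 0 348.343 184.900` with mm width/height → 1 unit = 1 mm. Flip: y_m = 184.900 − y_svg.

**Shape 1** — `<polygon>` closed polygon, stroke `#0000ff` → cut (S774, F719). Machine vertices: (310.071,52.070) → (138.132,141.257) → (200.750,111.453) → (337.995,58.952) → (310.071,52.070). Closed: final G1 returns to the first vertex.

**Shape 2** — `<path>` closed polygon, stroke `#0000ff` → cut (S774, F719). Machine vertices: (49.690,32.919) → (95.003,98.581) → (97.803,125.645) → (76.150,86.546) → (49.690,32.919). Closed: final G1 returns to the first vertex.

**Shape 3** — `<circle>` circle, stroke `#0000ff` → cut (S774, F719). Machine vertices: (296.179,168.270) → (293.705,174.243) → (287.732,176.717) → (281.759,174.243) → (279.285,168.270) → (281.759,162.297) → (287.732,159.823) → (293.705,162.297) → (296.179,168.270). Closed: final G1 returns to the first vertex.

G21
G90
G0 X310.071 Y52.070
M4 S774
G1 X138.132 Y141.257 F719
G1 X200.750 Y111.453
G1 X337.995 Y58.952
G1 X310.071 Y52.070
G0 X49.690 Y32.919
M4 S774
G1 X95.003 Y98.581 F719
G1 X97.803 Y125.645
G1 X76.150 Y86.546
G1 X49.690 Y32.919
G0 X296.179 Y168.270
M4 S774
G1 X293.705 Y174.243 F719
G1 X287.732 Y176.717
G1 X281.759 Y174.243
G1 X279.285 Y168.270
G1 X281.759 Y162.297
G1 X287.732 Y159.823
G1 X293.705 Y162.297
G1 X296.179 Y168.270
M5
G0 X0.000 Y0.000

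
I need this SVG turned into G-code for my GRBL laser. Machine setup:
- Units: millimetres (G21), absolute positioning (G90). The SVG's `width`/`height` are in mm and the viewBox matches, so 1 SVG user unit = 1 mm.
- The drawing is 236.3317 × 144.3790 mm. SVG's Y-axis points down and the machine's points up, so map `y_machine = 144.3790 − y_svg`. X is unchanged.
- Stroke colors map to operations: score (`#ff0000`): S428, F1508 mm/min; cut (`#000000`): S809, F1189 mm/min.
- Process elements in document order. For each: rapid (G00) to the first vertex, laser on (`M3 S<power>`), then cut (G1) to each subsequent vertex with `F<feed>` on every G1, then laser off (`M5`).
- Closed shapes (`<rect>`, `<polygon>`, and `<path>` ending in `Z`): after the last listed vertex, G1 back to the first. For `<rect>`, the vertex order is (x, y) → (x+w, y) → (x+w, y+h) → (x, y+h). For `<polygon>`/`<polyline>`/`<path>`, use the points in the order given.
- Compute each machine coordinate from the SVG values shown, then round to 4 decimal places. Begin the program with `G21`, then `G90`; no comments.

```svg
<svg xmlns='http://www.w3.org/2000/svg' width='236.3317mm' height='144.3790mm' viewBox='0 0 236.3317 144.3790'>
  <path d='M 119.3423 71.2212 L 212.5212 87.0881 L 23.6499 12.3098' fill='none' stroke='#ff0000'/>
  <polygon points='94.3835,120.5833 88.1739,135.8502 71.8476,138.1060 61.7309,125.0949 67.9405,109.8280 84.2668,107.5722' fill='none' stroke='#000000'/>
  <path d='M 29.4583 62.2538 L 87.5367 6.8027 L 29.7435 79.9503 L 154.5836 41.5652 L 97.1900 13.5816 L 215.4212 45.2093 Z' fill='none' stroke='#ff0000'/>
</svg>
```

G21
G90
G00 X119.3423 Y73.1578
M3 S428
G1 X212.5212 Y57.2909 F1508
G1 X23.6499 Y132.0692 F1508
M5
G00 X94.3835 Y23.7957
M3 S809
G1 X88.1739 Y8.5288 F1189
G1 X71.8476 Y6.2730 F1189
G1 X61.7309 Y19.2841 F1189
G1 X67.9405 Y34.5510 F1189
G1 X84.2668 Y36.8068 F1189
G1 X94.3835 Y23.7957 F1189
M5
G00 X29.4583 Y82.1252
M3 S428
G1 X87.5367 Y137.5763 F1508
G1 X29.7435 Y64.4287 F1508
G1 X154.5836 Y102.8138 F1508
G1 X97.1900 Y130.7974 F1508
G1 X215.4212 Y99.1697 F1508
G1 X29.4583 Y82.1252 F1508
M5

viewBox `0 0 236.3317 144.3790` with mm width/height → 1 unit = 1 mm. Flip: y_m = 144.3790 − y_svg.

**Shape 1** — `<path>` open polyline, stroke `#ff0000` → score (S428, F1508). Machine vertices: (119.3423,73.1578) → (212.5212,57.2909) → (23.6499,132.0692). Open path.

**Shape 2** — `<polygon>` regular polygon, stroke `#000000` → cut (S809, F1189). Machine vertices: (94.3835,23.7957) → (88.1739,8.5288) → (71.8476,6.2730) → (61.7309,19.2841) → (67.9405,34.5510) → (84.2668,36.8068) → (94.3835,23.7957). Closed: final G1 returns to the first vertex.

**Shape 3** — `<path>` closed polygon, stroke `#ff0000` → score (S428, F1508). Machine vertices: (29.4583,82.1252) → (87.5367,137.5763) → (29.7435,64.4287) → (154.5836,102.8138) → (97.1900,130.7974) → (215.4212,99.1697) → (29.4583,82.1252). Closed: final G1 returns to the first vertex.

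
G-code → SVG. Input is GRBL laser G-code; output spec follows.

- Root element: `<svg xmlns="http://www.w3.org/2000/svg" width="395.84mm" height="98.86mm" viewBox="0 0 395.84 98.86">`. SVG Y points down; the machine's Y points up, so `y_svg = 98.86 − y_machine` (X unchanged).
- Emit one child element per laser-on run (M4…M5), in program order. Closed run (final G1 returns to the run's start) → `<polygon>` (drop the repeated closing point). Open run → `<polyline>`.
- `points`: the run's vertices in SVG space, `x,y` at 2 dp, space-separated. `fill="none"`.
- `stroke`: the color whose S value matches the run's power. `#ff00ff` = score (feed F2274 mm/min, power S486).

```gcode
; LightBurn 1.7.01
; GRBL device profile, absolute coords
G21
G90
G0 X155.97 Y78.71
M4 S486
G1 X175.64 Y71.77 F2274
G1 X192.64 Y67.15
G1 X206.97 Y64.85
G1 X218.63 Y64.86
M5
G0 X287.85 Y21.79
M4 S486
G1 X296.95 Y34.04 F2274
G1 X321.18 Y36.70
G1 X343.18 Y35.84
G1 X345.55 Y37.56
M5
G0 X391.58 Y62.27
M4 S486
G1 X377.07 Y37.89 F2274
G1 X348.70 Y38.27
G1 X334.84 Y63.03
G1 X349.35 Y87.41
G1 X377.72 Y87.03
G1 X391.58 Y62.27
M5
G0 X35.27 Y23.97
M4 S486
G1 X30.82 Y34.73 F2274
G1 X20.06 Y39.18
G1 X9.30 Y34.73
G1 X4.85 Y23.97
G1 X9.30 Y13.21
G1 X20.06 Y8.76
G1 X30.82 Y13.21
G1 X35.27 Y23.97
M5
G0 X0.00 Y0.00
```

<svg xmlns="http://www.w3.org/2000/svg" width="395.84mm" height="98.86mm" viewBox="0 0 395.84 98.86">
  <polyline points="155.97,20.15 175.64,27.09 192.64,31.71 206.97,34.01 218.63,34.00" fill="none" stroke="#ff00ff"/>
  <polyline points="287.85,77.07 296.95,64.82 321.18,62.16 343.18,63.02 345.55,61.30" fill="none" stroke="#ff00ff"/>
  <polygon points="391.58,36.59 377.07,60.97 348.70,60.59 334.84,35.83 349.35,11.45 377.72,11.83" fill="none" stroke="#ff00ff"/>
  <polygon points="35.27,74.89 30.82,64.13 20.06,59.68 9.30,64.13 4.85,74.89 9.30,85.65 20.06,90.10 30.82,85.65" fill="none" stroke="#ff00ff"/>
</svg>

Machine Y-up, SVG Y-down with viewBox height 98.86, so y_svg = 98.86 − y_machine; X carries over. Every run uses S486, so all elements get stroke `#ff00ff` (score).

Run 1: The run is open, so emit a `<polyline>` with points (Y-flipped): 155.97,20.15 175.64,27.09 192.64,31.71 206.97,34.01 218.63,34.00.

Run 2: The run is open, so emit a `<polyline>` with points (Y-flipped): 287.85,77.07 296.95,64.82 321.18,62.16 343.18,63.02 345.55,61.30.

Run 3: The run returns to its start, so emit a `<polygon>` with points (Y-flipped): 391.58,36.59 377.07,60.97 348.70,60.59 334.84,35.83 349.35,11.45 377.72,11.83.

Run 4: The run returns to its start, so emit a `<polygon>` with points (Y-flipped): 35.27,74.89 30.82,64.13 20.06,59.68 9.30,64.13 4.85,74.89 9.30,85.65 20.06,90.10 30.82,85.65.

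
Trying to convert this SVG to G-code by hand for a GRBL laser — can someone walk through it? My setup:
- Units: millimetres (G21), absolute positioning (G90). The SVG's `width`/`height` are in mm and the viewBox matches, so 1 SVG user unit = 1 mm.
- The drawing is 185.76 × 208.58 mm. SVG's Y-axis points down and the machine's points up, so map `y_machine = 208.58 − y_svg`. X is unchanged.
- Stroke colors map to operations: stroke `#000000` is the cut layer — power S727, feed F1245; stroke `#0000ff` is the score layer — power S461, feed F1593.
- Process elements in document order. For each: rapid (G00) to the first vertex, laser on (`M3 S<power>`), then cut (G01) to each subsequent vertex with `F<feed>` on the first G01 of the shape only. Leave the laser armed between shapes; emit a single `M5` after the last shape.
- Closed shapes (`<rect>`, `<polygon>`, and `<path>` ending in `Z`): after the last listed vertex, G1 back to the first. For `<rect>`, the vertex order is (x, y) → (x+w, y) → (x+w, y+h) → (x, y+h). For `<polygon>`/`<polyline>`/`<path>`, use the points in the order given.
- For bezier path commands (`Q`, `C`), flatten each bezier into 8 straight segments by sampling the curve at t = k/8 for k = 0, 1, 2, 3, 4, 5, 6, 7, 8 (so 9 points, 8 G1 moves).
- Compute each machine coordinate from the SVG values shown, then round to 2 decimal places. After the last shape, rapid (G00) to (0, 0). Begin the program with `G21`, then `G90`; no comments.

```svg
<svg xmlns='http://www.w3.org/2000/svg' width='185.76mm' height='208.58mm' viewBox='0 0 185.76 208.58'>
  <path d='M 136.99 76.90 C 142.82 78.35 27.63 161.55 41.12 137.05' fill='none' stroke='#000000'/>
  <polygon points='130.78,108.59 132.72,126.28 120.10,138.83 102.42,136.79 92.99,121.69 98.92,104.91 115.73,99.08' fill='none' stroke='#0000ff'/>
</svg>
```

1 u = 1 mm; y_m = 208.58 − y.

[1] `<path>` cubic bezier, #000000→cut S727 F1245: (136.99,131.68) → (133.99,127.67) → (122.57,118.22) → (105.66,105.55) → (86.18,91.87) → (67.06,79.41) → (51.23,70.39) → (41.61,67.02) → (41.12,71.53)

[2] `<polygon>` regular polygon, #0000ff→score S461 F1593: (130.78,99.99) → (132.72,82.30) → (120.10,69.75) → (102.42,71.79) → (92.99,86.89) → (98.92,103.67) → (115.73,109.50) → (130.78,99.99) (closed)

G21
G90
G00 X136.99 Y131.68
M3 S727
G01 X133.99 Y127.67 F1245
G01 X122.57 Y118.22
G01 X105.66 Y105.55
G01 X86.18 Y91.87
G01 X67.06 Y79.41
G01 X51.23 Y70.39
G01 X41.61 Y67.02
G01 X41.12 Y71.53
G00 X130.78 Y99.99
M3 S461
G01 X132.72 Y82.30 F1593
G01 X120.10 Y69.75
G01 X102.42 Y71.79
G01 X92.99 Y86.89
G01 X98.92 Y103.67
G01 X115.73 Y109.50
G01 X130.78 Y99.99
M5
G00 X0.00 Y0.00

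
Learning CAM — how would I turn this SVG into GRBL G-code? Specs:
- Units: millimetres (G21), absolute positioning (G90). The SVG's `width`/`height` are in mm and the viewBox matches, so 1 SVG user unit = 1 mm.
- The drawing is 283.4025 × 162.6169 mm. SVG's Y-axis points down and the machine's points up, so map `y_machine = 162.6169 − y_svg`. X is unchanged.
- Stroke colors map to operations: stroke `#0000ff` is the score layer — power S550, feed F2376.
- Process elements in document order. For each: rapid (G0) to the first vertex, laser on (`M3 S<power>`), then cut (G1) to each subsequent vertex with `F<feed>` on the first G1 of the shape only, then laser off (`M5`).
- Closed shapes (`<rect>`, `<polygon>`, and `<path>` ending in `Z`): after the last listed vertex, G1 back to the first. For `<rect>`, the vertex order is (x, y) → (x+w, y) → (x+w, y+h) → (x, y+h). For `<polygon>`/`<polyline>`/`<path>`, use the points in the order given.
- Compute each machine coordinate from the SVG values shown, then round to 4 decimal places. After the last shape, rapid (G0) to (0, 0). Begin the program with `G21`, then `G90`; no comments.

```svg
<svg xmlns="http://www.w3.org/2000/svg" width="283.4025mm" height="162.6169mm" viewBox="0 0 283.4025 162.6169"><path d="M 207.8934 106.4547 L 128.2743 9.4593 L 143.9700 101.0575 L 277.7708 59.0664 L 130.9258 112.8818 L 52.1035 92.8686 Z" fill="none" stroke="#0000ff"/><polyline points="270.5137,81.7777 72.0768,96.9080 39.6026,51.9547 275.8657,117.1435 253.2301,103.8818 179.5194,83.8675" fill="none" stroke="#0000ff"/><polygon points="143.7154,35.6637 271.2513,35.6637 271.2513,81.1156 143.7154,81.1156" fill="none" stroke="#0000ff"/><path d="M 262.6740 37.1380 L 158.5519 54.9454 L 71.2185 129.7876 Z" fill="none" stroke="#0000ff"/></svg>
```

G21
G90
G0 X207.8934 Y56.1622
M3 S550
G1 X128.2743 Y153.1576 F2376
G1 X143.9700 Y61.5594
G1 X277.7708 Y103.5505
G1 X130.9258 Y49.7351
G1 X52.1035 Y69.7483
G1 X207.8934 Y56.1622
M5
G0 X270.5137 Y80.8392
M3 S550
G1 X72.0768 Y65.7089 F2376
G1 X39.6026 Y110.6622
G1 X275.8657 Y45.4734
G1 X253.2301 Y58.7351
G1 X179.5194 Y78.7494
M5
G0 X143.7154 Y126.9532
M3 S550
G1 X271.2513 Y126.9532 F2376
G1 X271.2513 Y81.5013
G1 X143.7154 Y81.5013
G1 X143.7154 Y126.9532
M5
G0 X262.6740 Y125.4789
M3 S550
G1 X158.5519 Y107.6715 F2376
G1 X71.2185 Y32.8293
G1 X262.6740 Y125.4789
M5
G0 X0.0000 Y0.0000

1 u = 1 mm; y_m = 162.6169 − y.

[1] `<path>` closed polygon, #0000ff→score S550 F2376: (207.8934,56.1622) → (128.2743,153.1576) → (143.9700,61.5594) → (277.7708,103.5505) → (130.9258,49.7351) → (52.1035,69.7483) → (207.8934,56.1622) (closed)

[2] `<polyline>` open polyline, #0000ff→score S550 F2376: (270.5137,80.8392) → (72.0768,65.7089) → (39.6026,110.6622) → (275.8657,45.4734) → (253.2301,58.7351) → (179.5194,78.7494)

[3] `<polygon>` rectangle, #0000ff→score S550 F2376: (143.7154,126.9532) → (271.2513,126.9532) → (271.2513,81.5013) → (143.7154,81.5013) → (143.7154,126.9532) (closed)

[4] `<path>` closed polygon, #0000ff→score S550 F2376: (262.6740,125.4789) → (158.5519,107.6715) → (71.2185,32.8293) → (262.6740,125.4789) (closed)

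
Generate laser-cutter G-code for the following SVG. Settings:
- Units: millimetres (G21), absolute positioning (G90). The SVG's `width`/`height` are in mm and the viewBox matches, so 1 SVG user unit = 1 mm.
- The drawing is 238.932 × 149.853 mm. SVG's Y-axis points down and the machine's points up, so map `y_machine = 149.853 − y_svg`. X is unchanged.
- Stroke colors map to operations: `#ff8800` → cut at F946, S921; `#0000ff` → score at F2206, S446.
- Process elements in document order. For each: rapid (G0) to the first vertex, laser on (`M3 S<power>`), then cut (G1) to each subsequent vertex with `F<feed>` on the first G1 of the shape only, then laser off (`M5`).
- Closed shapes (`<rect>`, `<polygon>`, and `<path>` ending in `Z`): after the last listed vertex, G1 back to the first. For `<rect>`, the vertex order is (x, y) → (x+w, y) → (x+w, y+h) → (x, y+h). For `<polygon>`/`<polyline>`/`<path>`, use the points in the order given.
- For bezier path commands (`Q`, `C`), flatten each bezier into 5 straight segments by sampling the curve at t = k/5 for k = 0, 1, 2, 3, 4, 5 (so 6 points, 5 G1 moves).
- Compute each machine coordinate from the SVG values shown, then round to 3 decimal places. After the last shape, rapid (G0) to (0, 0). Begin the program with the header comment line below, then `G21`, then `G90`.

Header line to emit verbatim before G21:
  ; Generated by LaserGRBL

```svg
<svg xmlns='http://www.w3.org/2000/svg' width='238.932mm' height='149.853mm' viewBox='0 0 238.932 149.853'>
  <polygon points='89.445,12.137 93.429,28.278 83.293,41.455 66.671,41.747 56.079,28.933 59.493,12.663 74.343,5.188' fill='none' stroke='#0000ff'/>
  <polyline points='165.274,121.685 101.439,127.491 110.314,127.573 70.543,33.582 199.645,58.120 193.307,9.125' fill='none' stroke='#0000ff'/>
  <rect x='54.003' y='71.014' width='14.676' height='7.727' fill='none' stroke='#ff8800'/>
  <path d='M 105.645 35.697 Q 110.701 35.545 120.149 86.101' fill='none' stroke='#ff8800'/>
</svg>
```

; Generated by LaserGRBL
G21
G90
G0 X89.445 Y137.716
M3 S446
G1 X93.429 Y121.575 F2206
G1 X83.293 Y108.398
G1 X66.671 Y108.106
G1 X56.079 Y120.920
G1 X59.493 Y137.190
G1 X74.343 Y144.665
G1 X89.445 Y137.716
M5
G0 X165.274 Y28.168
M3 S446
G1 X101.439 Y22.362 F2206
G1 X110.314 Y22.280
G1 X70.543 Y116.271
G1 X199.645 Y91.733
G1 X193.307 Y140.728
M5
G0 X54.003 Y78.839
M3 S921
G1 X68.679 Y78.839 F946
G1 X68.679 Y71.112
G1 X54.003 Y71.112
G1 X54.003 Y78.839
M5
G0 X105.645 Y114.156
M3 S921
G1 X107.843 Y112.188 F946
G1 X110.393 Y106.164
G1 X113.293 Y96.084
G1 X116.545 Y81.946
G1 X120.149 Y63.752
M5
G0 X0.000 Y0.000

Since the viewBox matches the mm dimensions, user units are millimetres directly. The only transform is the Y-flip y_m = 149.853 − y_svg.

Shape 1 is a regular polygon drawn with `<polygon>`. Its stroke #0000ff means score at S446, F2206. After flipping Y the toolpath is (89.445,137.716) → (93.429,121.575) → (83.293,108.398) → (66.671,108.106) → (56.079,120.920) → (59.493,137.190) → (74.343,144.665) → (89.445,137.716), returning to the start.

Shape 2 is a open polyline drawn with `<polyline>`. Its stroke #0000ff means score at S446, F2206. After flipping Y the toolpath is (165.274,28.168) → (101.439,22.362) → (110.314,22.280) → (70.543,116.271) → (199.645,91.733) → (193.307,140.728).

Shape 3 is a rectangle drawn with `<rect>`. Its stroke #ff8800 means cut at S921, F946. After flipping Y the toolpath is (54.003,78.839) → (68.679,78.839) → (68.679,71.112) → (54.003,71.112) → (54.003,78.839), returning to the start.

Shape 4 is a quadratic bezier drawn with `<path>`. Its stroke #ff8800 means cut at S921, F946. After flipping Y the toolpath is (105.645,114.156) → (107.843,112.188) → (110.393,106.164) → (113.293,96.084) → (116.545,81.946) → (120.149,63.752).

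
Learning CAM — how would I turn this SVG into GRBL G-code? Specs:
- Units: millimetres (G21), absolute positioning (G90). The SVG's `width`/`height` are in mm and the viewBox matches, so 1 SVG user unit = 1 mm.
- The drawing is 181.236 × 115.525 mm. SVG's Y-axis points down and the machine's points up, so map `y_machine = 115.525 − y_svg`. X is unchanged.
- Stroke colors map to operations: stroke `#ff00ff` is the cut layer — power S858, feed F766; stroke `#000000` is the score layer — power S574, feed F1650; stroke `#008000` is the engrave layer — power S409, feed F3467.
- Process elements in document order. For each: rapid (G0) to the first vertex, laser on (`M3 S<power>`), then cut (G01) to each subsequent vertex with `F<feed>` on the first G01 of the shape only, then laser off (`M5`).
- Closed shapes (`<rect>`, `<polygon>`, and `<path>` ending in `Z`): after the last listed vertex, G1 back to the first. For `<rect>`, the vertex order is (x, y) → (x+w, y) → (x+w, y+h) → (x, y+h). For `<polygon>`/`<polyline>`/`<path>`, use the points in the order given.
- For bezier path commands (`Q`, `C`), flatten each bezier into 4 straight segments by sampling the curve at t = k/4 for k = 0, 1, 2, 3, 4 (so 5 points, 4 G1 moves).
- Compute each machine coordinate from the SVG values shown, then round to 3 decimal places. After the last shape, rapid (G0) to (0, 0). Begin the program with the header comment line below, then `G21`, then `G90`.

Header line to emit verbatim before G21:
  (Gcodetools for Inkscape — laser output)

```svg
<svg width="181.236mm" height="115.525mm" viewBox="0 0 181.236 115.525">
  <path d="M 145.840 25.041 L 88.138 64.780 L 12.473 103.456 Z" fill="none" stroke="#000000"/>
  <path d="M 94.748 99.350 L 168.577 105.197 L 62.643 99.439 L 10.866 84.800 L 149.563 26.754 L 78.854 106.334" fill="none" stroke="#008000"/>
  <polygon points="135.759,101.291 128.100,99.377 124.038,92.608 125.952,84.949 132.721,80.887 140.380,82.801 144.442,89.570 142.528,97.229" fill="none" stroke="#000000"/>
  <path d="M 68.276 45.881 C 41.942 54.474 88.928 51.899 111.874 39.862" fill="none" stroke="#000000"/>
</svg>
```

1 u = 1 mm; y_m = 115.525 − y.

[1] `<path>` closed polygon, #000000→score S574 F1650: (145.840,90.484) → (88.138,50.745) → (12.473,12.069) → (145.840,90.484) (closed)

[2] `<path>` open polyline, #008000→engrave S409 F3467: (94.748,16.175) → (168.577,10.328) → (62.643,16.086) → (10.866,30.725) → (149.563,88.771) → (78.854,9.191)

[3] `<polygon>` regular polygon, #000000→score S574 F1650: (135.759,14.234) → (128.100,16.148) → (124.038,22.917) → (125.952,30.576) → (132.721,34.638) → (140.380,32.724) → (144.442,25.955) → (142.528,18.296) → (135.759,14.234) (closed)

[4] `<path>` cubic bezier, #000000→score S574 F1650: (68.276,69.644) → (60.752,65.267) → (71.595,64.917) → (91.678,68.436) → (111.874,75.663)

(Gcodetools for Inkscape — laser output)
G21
G90
G0 X145.840 Y90.484
M3 S574
G01 X88.138 Y50.745 F1650
G01 X12.473 Y12.069
G01 X145.840 Y90.484
M5
G0 X94.748 Y16.175
M3 S409
G01 X168.577 Y10.328 F3467
G01 X62.643 Y16.086
G01 X10.866 Y30.725
G01 X149.563 Y88.771
G01 X78.854 Y9.191
M5
G0 X135.759 Y14.234
M3 S574
G01 X128.100 Y16.148 F1650
G01 X124.038 Y22.917
G01 X125.952 Y30.576
G01 X132.721 Y34.638
G01 X140.380 Y32.724
G01 X144.442 Y25.955
G01 X142.528 Y18.296
G01 X135.759 Y14.234
M5
G0 X68.276 Y69.644
M3 S574
G01 X60.752 Y65.267 F1650
G01 X71.595 Y64.917
G01 X91.678 Y68.436
G01 X111.874 Y75.663
M5
G0 X0.000 Y0.000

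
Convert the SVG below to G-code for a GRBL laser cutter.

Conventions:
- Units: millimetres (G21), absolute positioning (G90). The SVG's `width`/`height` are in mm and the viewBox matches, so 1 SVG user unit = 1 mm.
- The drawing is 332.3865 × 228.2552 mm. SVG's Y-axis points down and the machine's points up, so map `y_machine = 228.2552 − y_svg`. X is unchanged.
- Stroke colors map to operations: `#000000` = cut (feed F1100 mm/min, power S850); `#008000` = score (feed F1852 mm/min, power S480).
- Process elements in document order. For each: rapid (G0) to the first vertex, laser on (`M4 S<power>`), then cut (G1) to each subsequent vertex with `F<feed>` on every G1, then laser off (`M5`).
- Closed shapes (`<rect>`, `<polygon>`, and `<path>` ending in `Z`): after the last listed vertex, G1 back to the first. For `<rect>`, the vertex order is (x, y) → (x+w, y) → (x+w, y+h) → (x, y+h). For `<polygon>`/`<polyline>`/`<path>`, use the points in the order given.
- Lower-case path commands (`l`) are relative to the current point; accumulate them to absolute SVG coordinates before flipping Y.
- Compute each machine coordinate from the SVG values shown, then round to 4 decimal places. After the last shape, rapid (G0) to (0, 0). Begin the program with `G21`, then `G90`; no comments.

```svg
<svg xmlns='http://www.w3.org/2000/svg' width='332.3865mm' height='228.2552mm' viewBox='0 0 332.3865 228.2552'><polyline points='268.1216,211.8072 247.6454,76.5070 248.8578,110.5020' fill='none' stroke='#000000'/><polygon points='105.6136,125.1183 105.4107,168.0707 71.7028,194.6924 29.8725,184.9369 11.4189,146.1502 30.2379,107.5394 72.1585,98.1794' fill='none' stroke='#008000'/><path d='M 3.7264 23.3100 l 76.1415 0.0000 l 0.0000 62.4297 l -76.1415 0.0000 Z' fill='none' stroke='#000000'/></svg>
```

G21
G90
G0 X268.1216 Y16.4480
M4 S850
G1 X247.6454 Y151.7482 F1100
G1 X248.8578 Y117.7532 F1100
M5
G0 X105.6136 Y103.1369
M4 S480
G1 X105.4107 Y60.1845 F1852
G1 X71.7028 Y33.5628 F1852
G1 X29.8725 Y43.3183 F1852
G1 X11.4189 Y82.1050 F1852
G1 X30.2379 Y120.7158 F1852
G1 X72.1585 Y130.0758 F1852
G1 X105.6136 Y103.1369 F1852
M5
G0 X3.7264 Y204.9452
M4 S850
G1 X79.8679 Y204.9452 F1100
G1 X79.8679 Y142.5155 F1100
G1 X3.7264 Y142.5155 F1100
G1 X3.7264 Y204.9452 F1100
M5
G0 X0.0000 Y0.0000

1 u = 1 mm; y_m = 228.2552 − y.

[1] `<polyline>` open polyline, #000000→cut S850 F1100: (268.1216,16.4480) → (247.6454,151.7482) → (248.8578,117.7532)

[2] `<polygon>` regular polygon, #008000→score S480 F1852: (105.6136,103.1369) → (105.4107,60.1845) → (71.7028,33.5628) → (29.8725,43.3183) → (11.4189,82.1050) → (30.2379,120.7158) → (72.1585,130.0758) → (105.6136,103.1369) (closed)

[3] `<path>` rectangle, #000000→cut S850 F1100: (3.7264,204.9452) → (79.8679,204.9452) → (79.8679,142.5155) → (3.7264,142.5155) → (3.7264,204.9452) (closed)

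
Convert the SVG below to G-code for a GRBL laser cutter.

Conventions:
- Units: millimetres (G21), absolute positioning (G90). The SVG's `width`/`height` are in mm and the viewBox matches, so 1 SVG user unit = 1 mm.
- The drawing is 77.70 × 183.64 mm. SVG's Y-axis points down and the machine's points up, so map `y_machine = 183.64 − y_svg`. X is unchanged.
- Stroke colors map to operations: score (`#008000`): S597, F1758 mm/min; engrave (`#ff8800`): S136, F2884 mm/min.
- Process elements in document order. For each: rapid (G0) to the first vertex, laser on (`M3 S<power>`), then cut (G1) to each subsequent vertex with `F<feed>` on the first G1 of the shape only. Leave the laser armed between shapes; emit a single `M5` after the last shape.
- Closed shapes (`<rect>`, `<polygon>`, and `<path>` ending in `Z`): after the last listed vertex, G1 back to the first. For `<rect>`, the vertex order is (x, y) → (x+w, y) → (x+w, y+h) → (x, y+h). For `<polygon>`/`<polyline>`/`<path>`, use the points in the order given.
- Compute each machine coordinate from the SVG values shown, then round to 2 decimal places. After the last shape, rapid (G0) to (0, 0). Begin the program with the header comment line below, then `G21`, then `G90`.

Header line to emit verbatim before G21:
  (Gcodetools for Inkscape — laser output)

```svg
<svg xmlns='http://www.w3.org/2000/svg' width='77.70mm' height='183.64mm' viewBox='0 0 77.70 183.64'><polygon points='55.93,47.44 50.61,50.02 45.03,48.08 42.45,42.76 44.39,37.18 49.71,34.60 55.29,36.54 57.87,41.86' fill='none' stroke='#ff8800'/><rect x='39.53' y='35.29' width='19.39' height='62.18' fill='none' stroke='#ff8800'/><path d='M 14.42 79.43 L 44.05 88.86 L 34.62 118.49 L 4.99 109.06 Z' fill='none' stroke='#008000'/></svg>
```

(Gcodetools for Inkscape — laser output)
G21
G90
G0 X55.93 Y136.20
M3 S136
G1 X50.61 Y133.62 F2884
G1 X45.03 Y135.56
G1 X42.45 Y140.88
G1 X44.39 Y146.46
G1 X49.71 Y149.04
G1 X55.29 Y147.10
G1 X57.87 Y141.78
G1 X55.93 Y136.20
G0 X39.53 Y148.35
M3 S136
G1 X58.92 Y148.35 F2884
G1 X58.92 Y86.17
G1 X39.53 Y86.17
G1 X39.53 Y148.35
G0 X14.42 Y104.21
M3 S597
G1 X44.05 Y94.78 F1758
G1 X34.62 Y65.15
G1 X4.99 Y74.58
G1 X14.42 Y104.21
M5
G0 X0.00 Y0.00

Since the viewBox matches the mm dimensions, user units are millimetres directly. The only transform is the Y-flip y_m = 183.64 − y_svg.

Shape 1 is a regular polygon drawn with `<polygon>`. Its stroke #ff8800 means engrave at S136, F2884. After flipping Y the toolpath is (55.93,136.20) → (50.61,133.62) → (45.03,135.56) → (42.45,140.88) → (44.39,146.46) → (49.71,149.04) → (55.29,147.10) → (57.87,141.78) → (55.93,136.20), returning to the start.

Shape 2 is a rectangle drawn with `<rect>`. Its stroke #ff8800 means engrave at S136, F2884. After flipping Y the toolpath is (39.53,148.35) → (58.92,148.35) → (58.92,86.17) → (39.53,86.17) → (39.53,148.35), returning to the start.

Shape 3 is a regular polygon drawn with `<path>`. Its stroke #008000 means score at S597, F1758. After flipping Y the toolpath is (14.42,104.21) → (44.05,94.78) → (34.62,65.15) → (4.99,74.58) → (14.42,104.21), returning to the start.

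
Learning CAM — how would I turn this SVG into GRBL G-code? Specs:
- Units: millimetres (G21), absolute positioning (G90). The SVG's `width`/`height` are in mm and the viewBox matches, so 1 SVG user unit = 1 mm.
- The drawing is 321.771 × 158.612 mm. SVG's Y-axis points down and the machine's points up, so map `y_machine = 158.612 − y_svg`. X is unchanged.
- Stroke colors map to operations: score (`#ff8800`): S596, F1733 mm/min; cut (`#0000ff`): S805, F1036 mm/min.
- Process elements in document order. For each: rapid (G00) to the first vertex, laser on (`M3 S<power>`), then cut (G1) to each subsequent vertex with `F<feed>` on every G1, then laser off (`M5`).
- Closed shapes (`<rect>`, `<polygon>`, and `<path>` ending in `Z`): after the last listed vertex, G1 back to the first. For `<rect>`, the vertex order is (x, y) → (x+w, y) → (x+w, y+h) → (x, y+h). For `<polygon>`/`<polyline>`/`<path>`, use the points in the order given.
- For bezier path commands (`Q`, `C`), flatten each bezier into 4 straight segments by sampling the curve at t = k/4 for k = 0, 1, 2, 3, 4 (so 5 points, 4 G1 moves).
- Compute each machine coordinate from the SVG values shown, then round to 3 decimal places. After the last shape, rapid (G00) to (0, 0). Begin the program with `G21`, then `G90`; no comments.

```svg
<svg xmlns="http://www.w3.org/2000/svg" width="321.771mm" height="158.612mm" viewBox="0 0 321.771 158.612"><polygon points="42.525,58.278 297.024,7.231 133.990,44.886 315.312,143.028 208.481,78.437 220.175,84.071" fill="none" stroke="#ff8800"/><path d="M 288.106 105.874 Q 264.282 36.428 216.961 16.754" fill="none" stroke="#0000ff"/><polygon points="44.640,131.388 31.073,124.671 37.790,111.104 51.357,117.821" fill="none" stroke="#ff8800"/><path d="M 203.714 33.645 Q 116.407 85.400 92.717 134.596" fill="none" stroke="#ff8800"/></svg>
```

viewBox `0 0 321.771 158.612` with mm width/height → 1 unit = 1 mm. Flip: y_m = 158.612 − y_svg.

**Shape 1** — `<polygon>` closed polygon, stroke `#ff8800` → score (S596, F1733). Machine vertices: (42.525,100.334) → (297.024,151.381) → (133.990,113.726) → (315.312,15.584) → (208.481,80.175) → (220.175,74.541) → (42.525,100.334). Closed: final G1 returns to the first vertex.

**Shape 2** — `<path>` quadratic bezier, stroke `#0000ff` → cut (S805, F1036). Control points (SVG): P0=(288.106,105.874), P1=(264.282,36.428), P2=(216.961,16.754); sampled at t=k/4. Machine vertices: (288.106,52.738) → (274.725,84.350) → (258.408,109.741) → (239.153,128.910) → (216.961,141.858). Open path.

**Shape 3** — `<polygon>` regular polygon, stroke `#ff8800` → score (S596, F1733). Machine vertices: (44.640,27.224) → (31.073,33.941) → (37.790,47.508) → (51.357,40.791) → (44.640,27.224). Closed: final G1 returns to the first vertex.

**Shape 4** — `<path>` quadratic bezier, stroke `#ff8800` → score (S596, F1733). Control points (SVG): P0=(203.714,33.645), P1=(116.407,85.400), P2=(92.717,134.596); sampled at t=k/4. Machine vertices: (203.714,124.967) → (164.037,99.249) → (132.311,73.852) → (108.538,48.774) → (92.717,24.016). Open path.

G21
G90
G00 X42.525 Y100.334
M3 S596
G1 X297.024 Y151.381 F1733
G1 X133.990 Y113.726 F1733
G1 X315.312 Y15.584 F1733
G1 X208.481 Y80.175 F1733
G1 X220.175 Y74.541 F1733
G1 X42.525 Y100.334 F1733
M5
G00 X288.106 Y52.738
M3 S805
G1 X274.725 Y84.350 F1036
G1 X258.408 Y109.741 F1036
G1 X239.153 Y128.910 F1036
G1 X216.961 Y141.858 F1036
M5
G00 X44.640 Y27.224
M3 S596
G1 X31.073 Y33.941 F1733
G1 X37.790 Y47.508 F1733
G1 X51.357 Y40.791 F1733
G1 X44.640 Y27.224 F1733
M5
G00 X203.714 Y124.967
M3 S596
G1 X164.037 Y99.249 F1733
G1 X132.311 Y73.852 F1733
G1 X108.538 Y48.774 F1733
G1 X92.717 Y24.016 F1733
M5
G00 X0.000 Y0.000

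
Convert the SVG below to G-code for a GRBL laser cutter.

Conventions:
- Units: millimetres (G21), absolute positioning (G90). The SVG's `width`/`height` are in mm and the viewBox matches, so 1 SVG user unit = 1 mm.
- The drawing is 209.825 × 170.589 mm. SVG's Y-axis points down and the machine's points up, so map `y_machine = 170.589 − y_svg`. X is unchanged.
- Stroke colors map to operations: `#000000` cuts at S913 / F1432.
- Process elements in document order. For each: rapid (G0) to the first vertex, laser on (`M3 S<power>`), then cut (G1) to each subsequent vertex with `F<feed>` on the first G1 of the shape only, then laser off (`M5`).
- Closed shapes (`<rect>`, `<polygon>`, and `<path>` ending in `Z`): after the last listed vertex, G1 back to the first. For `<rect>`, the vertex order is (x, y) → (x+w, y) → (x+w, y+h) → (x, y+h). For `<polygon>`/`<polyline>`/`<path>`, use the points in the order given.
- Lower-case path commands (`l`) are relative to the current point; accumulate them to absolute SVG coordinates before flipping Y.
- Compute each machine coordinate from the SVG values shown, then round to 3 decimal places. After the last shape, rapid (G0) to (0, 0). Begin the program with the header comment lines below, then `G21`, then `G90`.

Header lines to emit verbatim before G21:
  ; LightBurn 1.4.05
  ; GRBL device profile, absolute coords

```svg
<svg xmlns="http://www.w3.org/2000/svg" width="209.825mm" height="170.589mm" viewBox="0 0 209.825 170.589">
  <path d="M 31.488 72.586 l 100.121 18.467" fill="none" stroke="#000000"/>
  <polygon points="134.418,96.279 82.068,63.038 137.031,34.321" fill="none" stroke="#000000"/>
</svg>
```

Since the viewBox matches the mm dimensions, user units are millimetres directly. The only transform is the Y-flip y_m = 170.589 − y_svg.

Shape 1 is a line segment drawn with `<path>`. Its stroke #000000 means cut at S913, F1432. After flipping Y the toolpath is (31.488,98.003) → (131.609,79.536).

Shape 2 is a regular polygon drawn with `<polygon>`. Its stroke #000000 means cut at S913, F1432. After flipping Y the toolpath is (134.418,74.310) → (82.068,107.551) → (137.031,136.268) → (134.418,74.310), returning to the start.

; LightBurn 1.4.05
; GRBL device profile, absolute coords
G21
G90
G0 X31.488 Y98.003
M3 S913
G1 X131.609 Y79.536 F1432
M5
G0 X134.418 Y74.310
M3 S913
G1 X82.068 Y107.551 F1432
G1 X137.031 Y136.268
G1 X134.418 Y74.310
M5
G0 X0.000 Y0.000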